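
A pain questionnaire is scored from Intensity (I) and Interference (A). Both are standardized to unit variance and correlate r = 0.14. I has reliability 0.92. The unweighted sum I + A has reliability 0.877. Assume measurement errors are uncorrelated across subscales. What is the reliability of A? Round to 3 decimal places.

0.800

Var(I+A) = 2 + 2·0.14 = 2.280.
True-score variance = ρ_I + ρ_A + 2·0.14, so 0.877 = (0.92 + ρ_A + 0.28) / 2.280.
ρ_A = 0.877·2.280 − 0.92 − 0.28 = 0.800.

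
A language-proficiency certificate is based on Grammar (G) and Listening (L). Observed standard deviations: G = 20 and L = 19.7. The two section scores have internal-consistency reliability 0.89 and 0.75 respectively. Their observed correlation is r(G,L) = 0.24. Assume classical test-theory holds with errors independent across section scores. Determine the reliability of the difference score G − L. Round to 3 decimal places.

0.765

Var(G−L) = 20² + 19.7² − 2·20·19.7·0.24 = 788.09 − 189.12 = 598.97.
With uncorrelated errors the cross-covariances are all true-score covariance, so they carry over unchanged; only the diagonal terms shrink to ρᵢσᵢ².
True-score variance = [20²·0.89 + 19.7²·0.75] − 189.12 = 647.067 − 189.12 = 457.947.
Reliability = 457.947 / 598.97 = 0.765.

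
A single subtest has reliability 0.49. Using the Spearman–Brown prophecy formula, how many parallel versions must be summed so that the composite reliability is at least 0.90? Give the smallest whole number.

10

k ≥ ρ*(1−ρ₁)/(ρ₁(1−ρ*)) = 0.90·0.51 / (0.49·0.10) = 9.367.
Smallest integer k = 10.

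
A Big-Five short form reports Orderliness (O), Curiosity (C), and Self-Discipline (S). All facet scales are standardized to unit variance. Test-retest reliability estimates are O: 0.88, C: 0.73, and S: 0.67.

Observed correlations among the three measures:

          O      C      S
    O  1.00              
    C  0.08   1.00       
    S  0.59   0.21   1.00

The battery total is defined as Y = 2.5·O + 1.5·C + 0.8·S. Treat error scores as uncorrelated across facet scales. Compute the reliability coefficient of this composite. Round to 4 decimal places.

0.8755

Var(Y) = 2.5² + 1.5² + 0.8² + 2·[3.75·0.08 + 2·0.59 + 1.2·0.21] = 9.14 + 3.464 = 12.604.
Under uncorrelated errors the observed covariances equal the true-score covariances, so only the own-variance terms attenuate.
True-score variance = [2.5²·0.88 + 1.5²·0.73 + 0.8²·0.67] + 3.464 = 7.5713 + 3.464 = 11.0353.
Reliability = 11.0353 / 12.604 = 0.8755.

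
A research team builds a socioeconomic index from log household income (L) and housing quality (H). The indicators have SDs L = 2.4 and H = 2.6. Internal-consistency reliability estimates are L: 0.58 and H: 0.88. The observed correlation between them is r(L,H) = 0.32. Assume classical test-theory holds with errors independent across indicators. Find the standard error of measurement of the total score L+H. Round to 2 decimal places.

Var(total) = 12.52 + 3.9936 = 16.5136.
True-score variance = 9.2896 + 3.9936 = 13.2832, so reliability = 0.8044.
Error variance = 16.5136 − 13.2832 = 3.2304; SEM = √3.2304 = 1.80.

1.80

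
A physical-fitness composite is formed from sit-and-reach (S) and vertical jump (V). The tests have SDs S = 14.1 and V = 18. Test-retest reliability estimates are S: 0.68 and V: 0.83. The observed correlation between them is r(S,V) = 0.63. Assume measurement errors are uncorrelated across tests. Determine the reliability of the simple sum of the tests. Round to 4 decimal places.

Var(S+V) = 14.1² + 18² + 2·[14.1·18·0.63] = 522.81 + 319.788 = 842.598.
Because errors are independent across components, Cov(Tᵢ,Tⱼ) = Cov(Xᵢ,Xⱼ); the off-diagonal part of the true-score variance is the same as above.
True-score variance = [14.1²·0.68 + 18²·0.83] + 319.788 = 404.111 + 319.788 = 723.899.
Reliability = 723.899 / 842.598 = 0.8591.

0.8591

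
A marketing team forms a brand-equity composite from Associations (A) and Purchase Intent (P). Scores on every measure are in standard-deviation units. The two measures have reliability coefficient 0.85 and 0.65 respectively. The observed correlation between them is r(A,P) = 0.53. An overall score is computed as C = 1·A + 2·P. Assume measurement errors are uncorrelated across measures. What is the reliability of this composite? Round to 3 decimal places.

0.782

Var(C) = 1 + 2² + 2·[2·0.53] = 5 + 2.12 = 7.12.
With uncorrelated errors the cross-covariances are all true-score covariance, so they carry over unchanged; only the diagonal terms shrink to ρᵢσᵢ².
True-score variance = [0.85 + 2²·0.65] + 2.12 = 3.45 + 2.12 = 5.57.
Reliability = 5.57 / 7.12 = 0.782.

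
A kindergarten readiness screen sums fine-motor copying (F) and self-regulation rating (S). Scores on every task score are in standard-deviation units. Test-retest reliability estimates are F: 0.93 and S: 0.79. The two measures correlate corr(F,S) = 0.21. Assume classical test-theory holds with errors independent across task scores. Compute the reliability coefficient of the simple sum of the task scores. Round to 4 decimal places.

Var(F+S) = 2 + 2·[0.21] = 2 + 0.42 = 2.42.
With uncorrelated errors the cross-covariances are all true-score covariance, so they carry over unchanged; only the diagonal terms shrink to ρᵢσᵢ².
True-score variance = [0.93 + 0.79] + 0.42 = 1.72 + 0.42 = 2.14.
Reliability = 2.14 / 2.42 = 0.8843.

0.8843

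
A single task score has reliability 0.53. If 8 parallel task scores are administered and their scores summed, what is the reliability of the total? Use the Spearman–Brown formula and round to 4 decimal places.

ρ_k = kρ / (1 + (k−1)ρ) = 8·0.53 / (1 + 7·0.53) = 4.240 / 4.710 = 0.9002.

0.9002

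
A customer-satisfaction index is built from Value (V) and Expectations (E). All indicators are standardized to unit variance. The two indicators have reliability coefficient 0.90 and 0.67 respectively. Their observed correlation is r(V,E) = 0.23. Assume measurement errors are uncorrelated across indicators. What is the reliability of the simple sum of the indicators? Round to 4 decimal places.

Var(V+E) = 2 + 2·[0.23] = 2 + 0.46 = 2.46.
Because errors are independent across components, Cov(Tᵢ,Tⱼ) = Cov(Xᵢ,Xⱼ); the off-diagonal part of the true-score variance is the same as above.
True-score variance = [0.90 + 0.67] + 0.46 = 1.57 + 0.46 = 2.03.
Reliability = 2.03 / 2.46 = 0.8252.

0.8252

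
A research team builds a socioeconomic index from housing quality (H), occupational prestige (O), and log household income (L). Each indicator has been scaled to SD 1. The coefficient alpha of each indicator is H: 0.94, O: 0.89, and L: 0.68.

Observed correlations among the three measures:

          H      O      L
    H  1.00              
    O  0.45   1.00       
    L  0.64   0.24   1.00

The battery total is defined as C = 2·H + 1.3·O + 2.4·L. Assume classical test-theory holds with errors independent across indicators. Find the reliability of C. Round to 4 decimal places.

0.8941

Var(C) = 2² + 1.3² + 2.4² + 2·[2.6·0.45 + 4.8·0.64 + 3.12·0.24] = 11.45 + 9.9816 = 21.4316.
Under uncorrelated errors the observed covariances equal the true-score covariances, so only the own-variance terms attenuate.
True-score variance = [2²·0.94 + 1.3²·0.89 + 2.4²·0.68] + 9.9816 = 9.1809 + 9.9816 = 19.1625.
Reliability = 19.1625 / 21.4316 = 0.8941.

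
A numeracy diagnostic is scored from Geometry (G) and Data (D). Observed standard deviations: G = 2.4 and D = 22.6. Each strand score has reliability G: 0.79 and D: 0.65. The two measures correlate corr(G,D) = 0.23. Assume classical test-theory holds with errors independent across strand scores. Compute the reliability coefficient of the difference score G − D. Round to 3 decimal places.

Var(G−D) = 2.4² + 22.6² − 2·2.4·22.6·0.23 = 516.52 − 24.9504 = 491.57.
Under uncorrelated errors the observed covariances equal the true-score covariances, so only the own-variance terms attenuate.
True-score variance = [2.4²·0.79 + 22.6²·0.65] − 24.9504 = 336.544 − 24.9504 = 311.594.
Reliability = 311.594 / 491.57 = 0.634.

0.634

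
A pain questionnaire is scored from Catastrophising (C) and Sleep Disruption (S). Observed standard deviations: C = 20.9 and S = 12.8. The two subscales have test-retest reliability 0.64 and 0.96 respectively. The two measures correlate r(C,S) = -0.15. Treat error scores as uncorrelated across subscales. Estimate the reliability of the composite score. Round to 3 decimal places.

0.685

Var(C+S) = 20.9² + 12.8² + 2·[20.9·12.8·(-0.15)] = 600.65 − 80.256 = 520.394.
Under uncorrelated errors the observed covariances equal the true-score covariances, so only the own-variance terms attenuate.
True-score variance = [20.9²·0.64 + 12.8²·0.96] − 80.256 = 436.845 − 80.256 = 356.589.
Reliability = 356.589 / 520.394 = 0.685.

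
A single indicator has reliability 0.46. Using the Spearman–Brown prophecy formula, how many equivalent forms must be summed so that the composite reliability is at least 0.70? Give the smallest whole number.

k ≥ ρ*(1−ρ₁)/(ρ₁(1−ρ*)) = 0.70·0.54 / (0.46·0.30) = 2.739.
Smallest integer k = 3.

3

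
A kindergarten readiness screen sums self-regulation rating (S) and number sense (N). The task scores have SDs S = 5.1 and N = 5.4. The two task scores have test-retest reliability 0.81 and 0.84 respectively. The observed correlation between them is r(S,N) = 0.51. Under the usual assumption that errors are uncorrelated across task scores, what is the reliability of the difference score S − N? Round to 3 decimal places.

0.645

Var(S−N) = 5.1² + 5.4² − 2·5.1·5.4·0.51 = 55.17 − 28.0908 = 27.0792.
Under uncorrelated errors the observed covariances equal the true-score covariances, so only the own-variance terms attenuate.
True-score variance = [5.1²·0.81 + 5.4²·0.84] − 28.0908 = 45.5625 − 28.0908 = 17.4717.
Reliability = 17.4717 / 27.0792 = 0.645.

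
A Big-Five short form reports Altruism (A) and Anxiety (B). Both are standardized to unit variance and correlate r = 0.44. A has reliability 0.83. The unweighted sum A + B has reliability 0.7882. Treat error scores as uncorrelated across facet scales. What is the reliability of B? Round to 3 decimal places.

Var(A+B) = 2 + 2·0.44 = 2.880.
True-score variance = ρ_A + ρ_B + 2·0.44, so 0.7882 = (0.83 + ρ_B + 0.88) / 2.880.
ρ_B = 0.7882·2.880 − 0.83 − 0.88 = 0.560.

0.560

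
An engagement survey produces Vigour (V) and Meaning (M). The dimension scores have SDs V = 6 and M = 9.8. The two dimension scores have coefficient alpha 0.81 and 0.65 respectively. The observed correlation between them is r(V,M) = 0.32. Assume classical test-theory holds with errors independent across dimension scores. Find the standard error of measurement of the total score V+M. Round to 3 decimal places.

6.360

Var(total) = 132.04 + 37.632 = 169.672.
True-score variance = 91.586 + 37.632 = 129.218, so reliability = 0.7616.
Error variance = 169.672 − 129.218 = 40.454; SEM = √40.454 = 6.360.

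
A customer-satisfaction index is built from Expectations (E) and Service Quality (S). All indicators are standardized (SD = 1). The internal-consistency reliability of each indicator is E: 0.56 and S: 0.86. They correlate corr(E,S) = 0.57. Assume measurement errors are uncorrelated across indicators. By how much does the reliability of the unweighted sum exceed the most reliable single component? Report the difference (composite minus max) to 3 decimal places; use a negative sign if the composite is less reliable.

Var(sum) = 2 + 1.14 = 3.14; true-score variance = 1.42 + 1.14 = 2.56; composite reliability = 0.8153.
Max component reliability = 0.8600.
Difference = 0.8153 − 0.8600 = -0.045.

-0.045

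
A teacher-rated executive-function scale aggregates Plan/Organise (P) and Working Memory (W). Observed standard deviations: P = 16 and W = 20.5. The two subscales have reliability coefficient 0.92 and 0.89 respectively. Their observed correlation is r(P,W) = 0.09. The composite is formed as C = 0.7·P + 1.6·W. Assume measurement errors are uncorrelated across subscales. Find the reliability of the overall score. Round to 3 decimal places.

0.899

Var(C) = 0.7²·16² + 1.6²·20.5² + 2·[1.12·16·20.5·0.09] = 1201.28 + 66.1248 = 1267.4.
Under uncorrelated errors the observed covariances equal the true-score covariances, so only the own-variance terms attenuate.
True-score variance = [0.7²·16²·0.92 + 1.6²·20.5²·0.89] + 66.1248 = 1072.9 + 66.1248 = 1139.03.
Reliability = 1139.03 / 1267.4 = 0.899.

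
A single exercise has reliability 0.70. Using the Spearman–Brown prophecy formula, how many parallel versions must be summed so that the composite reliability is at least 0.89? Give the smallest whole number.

k ≥ ρ*(1−ρ₁)/(ρ₁(1−ρ*)) = 0.89·0.30 / (0.70·0.11) = 3.468.
Smallest integer k = 4.

4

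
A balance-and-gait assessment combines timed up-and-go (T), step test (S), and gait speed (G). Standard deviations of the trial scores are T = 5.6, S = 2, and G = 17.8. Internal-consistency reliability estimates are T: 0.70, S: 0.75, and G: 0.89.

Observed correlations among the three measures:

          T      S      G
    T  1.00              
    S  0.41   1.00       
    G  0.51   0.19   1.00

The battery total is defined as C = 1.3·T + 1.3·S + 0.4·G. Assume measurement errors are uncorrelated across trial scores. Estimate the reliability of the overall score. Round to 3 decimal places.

0.875

Var(C) = 1.3²·5.6² + 1.3²·2² + 0.4²·17.8² + 2·[1.69·5.6·2·0.41 + 0.52·5.6·17.8·0.51 + 0.52·2·17.8·0.19] = 110.453 + 75.4258 = 185.879.
Because errors are independent across components, Cov(Tᵢ,Tⱼ) = Cov(Xᵢ,Xⱼ); the off-diagonal part of the true-score variance is the same as above.
True-score variance = [1.3²·5.6²·0.70 + 1.3²·2²·0.75 + 0.4²·17.8²·0.89] + 75.4258 = 87.2869 + 75.4258 = 162.713.
Reliability = 162.713 / 185.879 = 0.875.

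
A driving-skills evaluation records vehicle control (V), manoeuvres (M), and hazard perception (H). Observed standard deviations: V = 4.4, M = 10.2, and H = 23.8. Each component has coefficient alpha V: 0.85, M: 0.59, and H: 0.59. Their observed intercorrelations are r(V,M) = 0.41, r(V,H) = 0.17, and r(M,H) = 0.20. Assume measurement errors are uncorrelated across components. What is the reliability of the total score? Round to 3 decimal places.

Var(V+M+H) = 4.4² + 10.2² + 23.8² + 2·[4.4·10.2·0.41 + 4.4·23.8·0.17 + 10.2·23.8·0.20] = 689.84 + 169.51 = 859.35.
Because errors are independent across components, Cov(Tᵢ,Tⱼ) = Cov(Xᵢ,Xⱼ); the off-diagonal part of the true-score variance is the same as above.
True-score variance = [4.4²·0.85 + 10.2²·0.59 + 23.8²·0.59] + 169.51 = 412.039 + 169.51 = 581.55.
Reliability = 581.55 / 859.35 = 0.677.

0.677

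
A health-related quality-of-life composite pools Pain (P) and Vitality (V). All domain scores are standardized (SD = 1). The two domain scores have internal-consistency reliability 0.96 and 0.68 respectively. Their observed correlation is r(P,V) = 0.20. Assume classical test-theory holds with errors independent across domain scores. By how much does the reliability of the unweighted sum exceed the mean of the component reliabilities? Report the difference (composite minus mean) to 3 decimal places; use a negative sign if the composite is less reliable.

0.030

Var(sum) = 2 + 0.4 = 2.4; true-score variance = 1.64 + 0.4 = 2.04; composite reliability = 0.8500.
Mean component reliability = 0.8200.
Difference = 0.8500 − 0.8200 = 0.030.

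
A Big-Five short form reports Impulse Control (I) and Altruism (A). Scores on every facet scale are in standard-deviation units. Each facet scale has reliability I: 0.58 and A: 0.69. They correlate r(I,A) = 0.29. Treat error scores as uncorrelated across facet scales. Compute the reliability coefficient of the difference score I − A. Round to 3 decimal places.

Var(I−A) = 1 + 1 − 2·0.29 = 2 − 0.58 = 1.42.
With uncorrelated errors the cross-covariances are all true-score covariance, so they carry over unchanged; only the diagonal terms shrink to ρᵢσᵢ².
True-score variance = [0.58 + 0.69] − 0.58 = 1.27 − 0.58 = 0.69.
Reliability = 0.69 / 1.42 = 0.486.

0.486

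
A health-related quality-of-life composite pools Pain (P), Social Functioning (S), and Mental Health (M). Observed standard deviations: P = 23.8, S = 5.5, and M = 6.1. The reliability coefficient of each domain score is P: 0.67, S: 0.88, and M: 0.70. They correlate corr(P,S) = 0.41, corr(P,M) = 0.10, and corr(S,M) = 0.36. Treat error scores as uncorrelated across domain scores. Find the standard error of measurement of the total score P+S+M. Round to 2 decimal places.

Var(total) = 633.9 + 160.53 = 794.43.
True-score variance = 432.182 + 160.53 = 592.712, so reliability = 0.7461.
Error variance = 794.43 − 592.712 = 201.718; SEM = √201.718 = 14.20.

14.20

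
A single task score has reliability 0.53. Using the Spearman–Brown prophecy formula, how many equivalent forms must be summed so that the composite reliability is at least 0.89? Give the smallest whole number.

k ≥ ρ*(1−ρ₁)/(ρ₁(1−ρ*)) = 0.89·0.47 / (0.53·0.11) = 7.175.
Smallest integer k = 8.

8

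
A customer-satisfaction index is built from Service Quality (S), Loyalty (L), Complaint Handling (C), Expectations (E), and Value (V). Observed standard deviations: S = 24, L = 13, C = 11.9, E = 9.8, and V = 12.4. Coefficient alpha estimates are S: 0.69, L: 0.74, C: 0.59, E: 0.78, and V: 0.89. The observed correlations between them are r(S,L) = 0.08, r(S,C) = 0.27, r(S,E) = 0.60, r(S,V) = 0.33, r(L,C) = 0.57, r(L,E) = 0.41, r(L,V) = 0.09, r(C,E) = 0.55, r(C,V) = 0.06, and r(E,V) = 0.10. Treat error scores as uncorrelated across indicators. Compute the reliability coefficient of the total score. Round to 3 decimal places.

Var(S+L+C+E+V) = 24² + 13² + 11.9² + 9.8² + 12.4² + 2·[24·13·0.08 + 24·11.9·0.27 + 24·9.8·0.60 + 24·12.4·0.33 + 13·11.9·0.57 + 13·9.8·0.41 + 13·12.4·0.09 + 11.9·9.8·0.55 + 11.9·12.4·0.06 + 9.8·12.4·0.10] = 1136.41 + 1162.94 = 2299.35.
With uncorrelated errors the cross-covariances are all true-score covariance, so they carry over unchanged; only the diagonal terms shrink to ρᵢσᵢ².
True-score variance = [24²·0.69 + 13²·0.74 + 11.9²·0.59 + 9.8²·0.78 + 12.4²·0.89] + 1162.94 = 817.808 + 1162.94 = 1980.74.
Reliability = 1980.74 / 2299.35 = 0.861.

0.861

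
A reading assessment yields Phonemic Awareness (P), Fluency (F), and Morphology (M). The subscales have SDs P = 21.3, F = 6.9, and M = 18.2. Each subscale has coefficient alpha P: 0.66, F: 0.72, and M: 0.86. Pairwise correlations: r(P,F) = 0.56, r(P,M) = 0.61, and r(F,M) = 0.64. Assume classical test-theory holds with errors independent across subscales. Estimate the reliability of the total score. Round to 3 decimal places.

0.869

Var(P+F+M) = 21.3² + 6.9² + 18.2² + 2·[21.3·6.9·0.56 + 21.3·18.2·0.61 + 6.9·18.2·0.64] = 832.54 + 798.294 = 1630.83.
Because errors are independent across components, Cov(Tᵢ,Tⱼ) = Cov(Xᵢ,Xⱼ); the off-diagonal part of the true-score variance is the same as above.
True-score variance = [21.3²·0.66 + 6.9²·0.72 + 18.2²·0.86] + 798.294 = 618.581 + 798.294 = 1416.88.
Reliability = 1416.88 / 1630.83 = 0.869.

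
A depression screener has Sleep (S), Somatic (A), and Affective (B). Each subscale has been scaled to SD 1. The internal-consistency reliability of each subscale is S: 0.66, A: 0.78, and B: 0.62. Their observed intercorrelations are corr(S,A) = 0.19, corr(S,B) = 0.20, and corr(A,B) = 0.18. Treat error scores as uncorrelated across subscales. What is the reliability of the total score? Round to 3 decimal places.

0.773

Var(S+A+B) = 3 + 2·[0.19 + 0.20 + 0.18] = 3 + 1.14 = 4.14.
Because errors are independent across components, Cov(Tᵢ,Tⱼ) = Cov(Xᵢ,Xⱼ); the off-diagonal part of the true-score variance is the same as above.
True-score variance = [0.66 + 0.78 + 0.62] + 1.14 = 2.06 + 1.14 = 3.2.
Reliability = 3.2 / 4.14 = 0.773.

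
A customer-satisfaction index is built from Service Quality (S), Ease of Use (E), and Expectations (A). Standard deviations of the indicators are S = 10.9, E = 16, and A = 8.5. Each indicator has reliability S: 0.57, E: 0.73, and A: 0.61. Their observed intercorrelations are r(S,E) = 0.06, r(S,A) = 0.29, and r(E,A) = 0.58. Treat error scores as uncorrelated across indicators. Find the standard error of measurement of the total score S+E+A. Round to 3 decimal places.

Var(total) = 447.06 + 232.425 = 679.485.
True-score variance = 298.674 + 232.425 = 531.099, so reliability = 0.7816.
Error variance = 679.485 − 531.099 = 148.386; SEM = √148.386 = 12.181.

12.181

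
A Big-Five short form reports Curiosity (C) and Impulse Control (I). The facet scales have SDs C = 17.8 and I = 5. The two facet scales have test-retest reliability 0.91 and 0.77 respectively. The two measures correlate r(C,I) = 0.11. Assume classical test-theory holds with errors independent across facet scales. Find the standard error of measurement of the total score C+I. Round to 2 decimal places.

Var(total) = 341.84 + 19.58 = 361.42.
True-score variance = 307.574 + 19.58 = 327.154, so reliability = 0.9052.
Error variance = 361.42 − 327.154 = 34.2656; SEM = √34.2656 = 5.85.

5.85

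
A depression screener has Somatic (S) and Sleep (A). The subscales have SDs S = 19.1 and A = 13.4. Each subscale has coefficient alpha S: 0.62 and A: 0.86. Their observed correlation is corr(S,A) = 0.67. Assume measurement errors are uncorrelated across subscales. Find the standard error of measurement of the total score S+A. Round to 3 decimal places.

12.797

Var(total) = 544.37 + 342.96 = 887.33.
True-score variance = 380.604 + 342.96 = 723.563, so reliability = 0.8154.
Error variance = 887.33 − 723.563 = 163.766; SEM = √163.766 = 12.797.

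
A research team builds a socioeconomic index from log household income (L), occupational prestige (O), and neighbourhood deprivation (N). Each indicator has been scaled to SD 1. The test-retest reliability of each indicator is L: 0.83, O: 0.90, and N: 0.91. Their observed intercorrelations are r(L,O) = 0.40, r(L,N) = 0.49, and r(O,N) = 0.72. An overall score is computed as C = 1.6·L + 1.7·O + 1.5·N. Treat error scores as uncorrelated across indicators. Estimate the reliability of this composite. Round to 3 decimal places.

0.942

Var(C) = 1.6² + 1.7² + 1.5² + 2·[2.72·0.40 + 2.4·0.49 + 2.55·0.72] = 7.7 + 8.2 = 15.9.
Under uncorrelated errors the observed covariances equal the true-score covariances, so only the own-variance terms attenuate.
True-score variance = [1.6²·0.83 + 1.7²·0.90 + 1.5²·0.91] + 8.2 = 6.7733 + 8.2 = 14.9733.
Reliability = 14.9733 / 15.9 = 0.942.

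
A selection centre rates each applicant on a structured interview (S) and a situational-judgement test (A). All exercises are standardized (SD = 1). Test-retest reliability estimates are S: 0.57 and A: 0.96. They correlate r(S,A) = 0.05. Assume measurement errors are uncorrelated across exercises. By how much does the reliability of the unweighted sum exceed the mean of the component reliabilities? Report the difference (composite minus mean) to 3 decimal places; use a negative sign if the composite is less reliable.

Var(sum) = 2 + 0.1 = 2.1; true-score variance = 1.53 + 0.1 = 1.63; composite reliability = 0.7762.
Mean component reliability = 0.7650.
Difference = 0.7762 − 0.7650 = 0.011.

0.011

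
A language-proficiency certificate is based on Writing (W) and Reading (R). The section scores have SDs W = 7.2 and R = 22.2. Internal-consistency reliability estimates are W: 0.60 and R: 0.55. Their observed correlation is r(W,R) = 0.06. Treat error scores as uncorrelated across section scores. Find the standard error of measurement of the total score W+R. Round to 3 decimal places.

Var(total) = 544.68 + 19.1808 = 563.861.
True-score variance = 302.166 + 19.1808 = 321.347, so reliability = 0.5699.
Error variance = 563.861 − 321.347 = 242.514; SEM = √242.514 = 15.573.

15.573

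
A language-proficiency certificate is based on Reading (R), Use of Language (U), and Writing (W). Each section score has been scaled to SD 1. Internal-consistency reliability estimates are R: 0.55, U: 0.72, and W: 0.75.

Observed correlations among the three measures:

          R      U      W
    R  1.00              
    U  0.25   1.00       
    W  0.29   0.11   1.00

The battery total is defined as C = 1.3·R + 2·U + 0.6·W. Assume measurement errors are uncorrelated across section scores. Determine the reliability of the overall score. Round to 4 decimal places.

Var(C) = 1.3² + 2² + 0.6² + 2·[2.6·0.25 + 0.78·0.29 + 1.2·0.11] = 6.05 + 2.0164 = 8.0664.
Because errors are independent across components, Cov(Tᵢ,Tⱼ) = Cov(Xᵢ,Xⱼ); the off-diagonal part of the true-score variance is the same as above.
True-score variance = [1.3²·0.55 + 2²·0.72 + 0.6²·0.75] + 2.0164 = 4.0795 + 2.0164 = 6.0959.
Reliability = 6.0959 / 8.0664 = 0.7557.

0.7557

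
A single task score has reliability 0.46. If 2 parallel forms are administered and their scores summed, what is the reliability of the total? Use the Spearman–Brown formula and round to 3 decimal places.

0.630

ρ_k = kρ / (1 + (k−1)ρ) = 2·0.46 / (1 + 1·0.46) = 0.920 / 1.460 = 0.630.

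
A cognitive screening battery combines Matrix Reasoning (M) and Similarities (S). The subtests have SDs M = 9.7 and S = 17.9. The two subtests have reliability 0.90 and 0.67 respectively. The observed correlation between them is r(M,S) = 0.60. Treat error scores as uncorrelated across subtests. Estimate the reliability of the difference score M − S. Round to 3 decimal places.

Var(M−S) = 9.7² + 17.9² − 2·9.7·17.9·0.60 = 414.5 − 208.356 = 206.144.
With uncorrelated errors the cross-covariances are all true-score covariance, so they carry over unchanged; only the diagonal terms shrink to ρᵢσᵢ².
True-score variance = [9.7²·0.90 + 17.9²·0.67] − 208.356 = 299.356 − 208.356 = 90.9997.
Reliability = 90.9997 / 206.144 = 0.441.

0.441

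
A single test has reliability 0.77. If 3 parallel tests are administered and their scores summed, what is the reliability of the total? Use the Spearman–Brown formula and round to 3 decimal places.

0.909

ρ_k = kρ / (1 + (k−1)ρ) = 3·0.77 / (1 + 2·0.77) = 2.310 / 2.540 = 0.909.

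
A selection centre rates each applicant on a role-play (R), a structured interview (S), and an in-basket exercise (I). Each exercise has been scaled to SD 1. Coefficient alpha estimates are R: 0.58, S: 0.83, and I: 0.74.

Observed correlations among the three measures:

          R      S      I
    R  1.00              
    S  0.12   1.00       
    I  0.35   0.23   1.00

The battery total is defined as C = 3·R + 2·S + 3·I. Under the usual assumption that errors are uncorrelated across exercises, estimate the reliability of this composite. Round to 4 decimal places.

Var(C) = 3² + 2² + 3² + 2·[6·0.12 + 9·0.35 + 6·0.23] = 22 + 10.5 = 32.5.
Because errors are independent across components, Cov(Tᵢ,Tⱼ) = Cov(Xᵢ,Xⱼ); the off-diagonal part of the true-score variance is the same as above.
True-score variance = [3²·0.58 + 2²·0.83 + 3²·0.74] + 10.5 = 15.2 + 10.5 = 25.7.
Reliability = 25.7 / 32.5 = 0.7908.

0.7908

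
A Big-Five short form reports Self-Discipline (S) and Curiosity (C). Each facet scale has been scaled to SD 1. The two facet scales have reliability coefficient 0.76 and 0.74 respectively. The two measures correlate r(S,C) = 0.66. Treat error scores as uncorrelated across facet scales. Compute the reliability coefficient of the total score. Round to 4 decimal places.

0.8494

Var(S+C) = 2 + 2·[0.66] = 2 + 1.32 = 3.32.
Because errors are independent across components, Cov(Tᵢ,Tⱼ) = Cov(Xᵢ,Xⱼ); the off-diagonal part of the true-score variance is the same as above.
True-score variance = [0.76 + 0.74] + 1.32 = 1.5 + 1.32 = 2.82.
Reliability = 2.82 / 3.32 = 0.8494.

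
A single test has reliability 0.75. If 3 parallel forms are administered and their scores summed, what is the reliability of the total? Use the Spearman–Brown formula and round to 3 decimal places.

0.900

ρ_k = kρ / (1 + (k−1)ρ) = 3·0.75 / (1 + 2·0.75) = 2.250 / 2.500 = 0.900.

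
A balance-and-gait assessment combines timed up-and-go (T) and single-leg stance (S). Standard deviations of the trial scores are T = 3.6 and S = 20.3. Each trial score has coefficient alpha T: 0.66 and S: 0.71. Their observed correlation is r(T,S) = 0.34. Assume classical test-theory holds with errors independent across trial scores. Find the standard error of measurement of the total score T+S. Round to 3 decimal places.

Var(total) = 425.05 + 49.6944 = 474.744.
True-score variance = 301.138 + 49.6944 = 350.832, so reliability = 0.7390.
Error variance = 474.744 − 350.832 = 123.913; SEM = √123.913 = 11.132.

11.132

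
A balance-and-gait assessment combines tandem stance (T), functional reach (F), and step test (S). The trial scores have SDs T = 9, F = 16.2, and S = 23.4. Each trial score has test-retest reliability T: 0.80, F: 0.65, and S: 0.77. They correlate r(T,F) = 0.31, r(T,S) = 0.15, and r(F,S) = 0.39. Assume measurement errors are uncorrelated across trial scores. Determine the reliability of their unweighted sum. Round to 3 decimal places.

0.825

Var(T+F+S) = 9² + 16.2² + 23.4² + 2·[9·16.2·0.31 + 9·23.4·0.15 + 16.2·23.4·0.39] = 891 + 449.258 = 1340.26.
Under uncorrelated errors the observed covariances equal the true-score covariances, so only the own-variance terms attenuate.
True-score variance = [9²·0.80 + 16.2²·0.65 + 23.4²·0.77] + 449.258 = 657.007 + 449.258 = 1106.27.
Reliability = 1106.27 / 1340.26 = 0.825.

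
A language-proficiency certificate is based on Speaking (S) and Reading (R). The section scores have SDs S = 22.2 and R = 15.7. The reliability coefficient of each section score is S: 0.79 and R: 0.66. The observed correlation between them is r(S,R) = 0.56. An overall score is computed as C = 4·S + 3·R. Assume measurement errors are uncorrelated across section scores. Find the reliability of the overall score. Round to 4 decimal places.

0.8370

Var(C) = 4²·22.2² + 3²·15.7² + 2·[12·22.2·15.7·0.56] = 10103.8 + 4684.38 = 14788.2.
Under uncorrelated errors the observed covariances equal the true-score covariances, so only the own-variance terms attenuate.
True-score variance = [4²·22.2²·0.79 + 3²·15.7²·0.66] + 4684.38 = 7693.65 + 4684.38 = 12378.
Reliability = 12378 / 14788.2 = 0.8370.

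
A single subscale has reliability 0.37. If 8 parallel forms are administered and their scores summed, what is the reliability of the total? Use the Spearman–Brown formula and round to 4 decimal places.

ρ_k = kρ / (1 + (k−1)ρ) = 8·0.37 / (1 + 7·0.37) = 2.960 / 3.590 = 0.8245.

0.8245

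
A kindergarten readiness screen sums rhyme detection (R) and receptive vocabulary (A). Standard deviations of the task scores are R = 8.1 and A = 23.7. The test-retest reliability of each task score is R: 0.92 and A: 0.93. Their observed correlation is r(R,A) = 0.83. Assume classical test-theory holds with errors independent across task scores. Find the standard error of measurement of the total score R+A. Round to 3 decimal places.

Var(total) = 627.3 + 318.67 = 945.97.
True-score variance = 582.733 + 318.67 = 901.403, so reliability = 0.9529.
Error variance = 945.97 − 901.403 = 44.5671; SEM = √44.5671 = 6.676.

6.676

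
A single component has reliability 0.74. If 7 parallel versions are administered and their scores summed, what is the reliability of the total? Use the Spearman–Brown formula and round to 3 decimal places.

0.952

ρ_k = kρ / (1 + (k−1)ρ) = 7·0.74 / (1 + 6·0.74) = 5.180 / 5.440 = 0.952.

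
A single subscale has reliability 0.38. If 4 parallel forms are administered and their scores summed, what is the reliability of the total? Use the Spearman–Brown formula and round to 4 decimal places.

0.7103

ρ_k = kρ / (1 + (k−1)ρ) = 4·0.38 / (1 + 3·0.38) = 1.520 / 2.140 = 0.7103.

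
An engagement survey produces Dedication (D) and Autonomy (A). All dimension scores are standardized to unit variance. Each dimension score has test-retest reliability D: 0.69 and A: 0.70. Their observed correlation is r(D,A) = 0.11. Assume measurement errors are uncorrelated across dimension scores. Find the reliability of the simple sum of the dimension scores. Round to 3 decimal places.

Var(D+A) = 2 + 2·[0.11] = 2 + 0.22 = 2.22.
With uncorrelated errors the cross-covariances are all true-score covariance, so they carry over unchanged; only the diagonal terms shrink to ρᵢσᵢ².
True-score variance = [0.69 + 0.70] + 0.22 = 1.39 + 0.22 = 1.61.
Reliability = 1.61 / 2.22 = 0.725.

0.725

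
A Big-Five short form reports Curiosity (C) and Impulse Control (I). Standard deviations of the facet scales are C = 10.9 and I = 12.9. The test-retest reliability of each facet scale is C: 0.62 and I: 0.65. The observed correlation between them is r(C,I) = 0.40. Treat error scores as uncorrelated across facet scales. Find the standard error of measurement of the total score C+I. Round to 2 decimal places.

10.17

Var(total) = 285.22 + 112.488 = 397.708.
True-score variance = 181.829 + 112.488 = 294.317, so reliability = 0.7400.
Error variance = 397.708 − 294.317 = 103.391; SEM = √103.391 = 10.17.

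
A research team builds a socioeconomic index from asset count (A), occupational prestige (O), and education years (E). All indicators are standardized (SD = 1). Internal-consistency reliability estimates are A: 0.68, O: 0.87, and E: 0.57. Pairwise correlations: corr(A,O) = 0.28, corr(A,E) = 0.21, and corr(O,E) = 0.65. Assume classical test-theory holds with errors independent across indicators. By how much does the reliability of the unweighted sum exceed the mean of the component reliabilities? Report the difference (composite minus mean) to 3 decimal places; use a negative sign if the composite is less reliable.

Var(sum) = 3 + 2.28 = 5.28; true-score variance = 2.12 + 2.28 = 4.4; composite reliability = 0.8333.
Mean component reliability = 0.7067.
Difference = 0.8333 − 0.7067 = 0.127.

0.127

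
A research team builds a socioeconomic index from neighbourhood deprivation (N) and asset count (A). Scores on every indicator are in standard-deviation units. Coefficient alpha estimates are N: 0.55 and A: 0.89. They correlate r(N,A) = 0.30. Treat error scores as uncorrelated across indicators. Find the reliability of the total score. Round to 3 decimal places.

Var(N+A) = 2 + 2·[0.30] = 2 + 0.6 = 2.6.
With uncorrelated errors the cross-covariances are all true-score covariance, so they carry over unchanged; only the diagonal terms shrink to ρᵢσᵢ².
True-score variance = [0.55 + 0.89] + 0.6 = 1.44 + 0.6 = 2.04.
Reliability = 2.04 / 2.6 = 0.785.

0.785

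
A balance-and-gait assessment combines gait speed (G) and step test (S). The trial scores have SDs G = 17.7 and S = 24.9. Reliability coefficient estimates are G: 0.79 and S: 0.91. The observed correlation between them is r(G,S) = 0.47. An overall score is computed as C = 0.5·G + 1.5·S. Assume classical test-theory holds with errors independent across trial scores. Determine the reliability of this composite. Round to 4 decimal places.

Var(C) = 0.5²·17.7² + 1.5²·24.9² + 2·[0.75·17.7·24.9·0.47] = 1473.34 + 310.715 = 1784.06.
Because errors are independent across components, Cov(Tᵢ,Tⱼ) = Cov(Xᵢ,Xⱼ); the off-diagonal part of the true-score variance is the same as above.
True-score variance = [0.5²·17.7²·0.79 + 1.5²·24.9²·0.91] + 310.715 = 1331.35 + 310.715 = 1642.06.
Reliability = 1642.06 / 1784.06 = 0.9204.

0.9204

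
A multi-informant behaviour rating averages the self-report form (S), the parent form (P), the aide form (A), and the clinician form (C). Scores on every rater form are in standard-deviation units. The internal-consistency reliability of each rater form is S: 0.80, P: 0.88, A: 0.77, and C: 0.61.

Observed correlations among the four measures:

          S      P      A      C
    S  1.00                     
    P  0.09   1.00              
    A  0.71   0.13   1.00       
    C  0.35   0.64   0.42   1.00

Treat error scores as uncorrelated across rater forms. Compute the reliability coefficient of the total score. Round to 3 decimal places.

0.892

Var(S+P+A+C) = 4 + 2·[0.09 + 0.71 + 0.35 + 0.13 + 0.64 + 0.42] = 4 + 4.68 = 8.68.
Under uncorrelated errors the observed covariances equal the true-score covariances, so only the own-variance terms attenuate.
True-score variance = [0.80 + 0.88 + 0.77 + 0.61] + 4.68 = 3.06 + 4.68 = 7.74.
Reliability = 7.74 / 8.68 = 0.892.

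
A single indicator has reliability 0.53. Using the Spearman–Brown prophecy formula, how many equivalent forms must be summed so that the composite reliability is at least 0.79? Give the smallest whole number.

k ≥ ρ*(1−ρ₁)/(ρ₁(1−ρ*)) = 0.79·0.47 / (0.53·0.21) = 3.336.
Smallest integer k = 4.

4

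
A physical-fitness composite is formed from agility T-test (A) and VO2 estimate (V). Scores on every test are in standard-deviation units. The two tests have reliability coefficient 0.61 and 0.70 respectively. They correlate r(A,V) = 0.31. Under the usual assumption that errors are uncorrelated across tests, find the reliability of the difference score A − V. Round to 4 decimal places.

0.5000

Var(A−V) = 1 + 1 − 2·0.31 = 2 − 0.62 = 1.38.
With uncorrelated errors the cross-covariances are all true-score covariance, so they carry over unchanged; only the diagonal terms shrink to ρᵢσᵢ².
True-score variance = [0.61 + 0.70] − 0.62 = 1.31 − 0.62 = 0.69.
Reliability = 0.69 / 1.38 = 0.5000.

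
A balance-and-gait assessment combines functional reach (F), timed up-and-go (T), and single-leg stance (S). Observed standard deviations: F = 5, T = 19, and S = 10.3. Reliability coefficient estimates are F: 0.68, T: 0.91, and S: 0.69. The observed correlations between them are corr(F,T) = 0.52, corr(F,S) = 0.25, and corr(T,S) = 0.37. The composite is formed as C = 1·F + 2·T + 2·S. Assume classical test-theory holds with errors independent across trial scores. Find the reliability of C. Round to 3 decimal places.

Var(C) = 5² + 2²·19² + 2²·10.3² + 2·[2·5·19·0.52 + 2·5·10.3·0.25 + 4·19·10.3·0.37] = 1893.36 + 828.372 = 2721.73.
Because errors are independent across components, Cov(Tᵢ,Tⱼ) = Cov(Xᵢ,Xⱼ); the off-diagonal part of the true-score variance is the same as above.
True-score variance = [5²·0.68 + 2²·19²·0.91 + 2²·10.3²·0.69] + 828.372 = 1623.85 + 828.372 = 2452.22.
Reliability = 2452.22 / 2721.73 = 0.901.

0.901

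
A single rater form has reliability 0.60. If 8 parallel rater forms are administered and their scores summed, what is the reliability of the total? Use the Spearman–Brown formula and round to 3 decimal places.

0.923

ρ_k = kρ / (1 + (k−1)ρ) = 8·0.60 / (1 + 7·0.60) = 4.800 / 5.200 = 0.923.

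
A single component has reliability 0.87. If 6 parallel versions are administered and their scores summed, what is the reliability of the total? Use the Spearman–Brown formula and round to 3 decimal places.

0.976

ρ_k = kρ / (1 + (k−1)ρ) = 6·0.87 / (1 + 5·0.87) = 5.220 / 5.350 = 0.976.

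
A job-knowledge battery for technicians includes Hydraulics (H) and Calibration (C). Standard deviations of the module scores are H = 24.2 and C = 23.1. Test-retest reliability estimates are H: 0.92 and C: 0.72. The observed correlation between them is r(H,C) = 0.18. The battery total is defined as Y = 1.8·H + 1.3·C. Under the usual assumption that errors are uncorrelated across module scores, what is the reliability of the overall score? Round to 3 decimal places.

0.876

Var(Y) = 1.8²·24.2² + 1.3²·23.1² + 2·[2.34·24.2·23.1·0.18] = 2799.27 + 470.918 = 3270.19.
Because errors are independent across components, Cov(Tᵢ,Tⱼ) = Cov(Xᵢ,Xⱼ); the off-diagonal part of the true-score variance is the same as above.
True-score variance = [1.8²·24.2²·0.92 + 1.3²·23.1²·0.72] + 470.918 = 2394.97 + 470.918 = 2865.89.
Reliability = 2865.89 / 3270.19 = 0.876.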